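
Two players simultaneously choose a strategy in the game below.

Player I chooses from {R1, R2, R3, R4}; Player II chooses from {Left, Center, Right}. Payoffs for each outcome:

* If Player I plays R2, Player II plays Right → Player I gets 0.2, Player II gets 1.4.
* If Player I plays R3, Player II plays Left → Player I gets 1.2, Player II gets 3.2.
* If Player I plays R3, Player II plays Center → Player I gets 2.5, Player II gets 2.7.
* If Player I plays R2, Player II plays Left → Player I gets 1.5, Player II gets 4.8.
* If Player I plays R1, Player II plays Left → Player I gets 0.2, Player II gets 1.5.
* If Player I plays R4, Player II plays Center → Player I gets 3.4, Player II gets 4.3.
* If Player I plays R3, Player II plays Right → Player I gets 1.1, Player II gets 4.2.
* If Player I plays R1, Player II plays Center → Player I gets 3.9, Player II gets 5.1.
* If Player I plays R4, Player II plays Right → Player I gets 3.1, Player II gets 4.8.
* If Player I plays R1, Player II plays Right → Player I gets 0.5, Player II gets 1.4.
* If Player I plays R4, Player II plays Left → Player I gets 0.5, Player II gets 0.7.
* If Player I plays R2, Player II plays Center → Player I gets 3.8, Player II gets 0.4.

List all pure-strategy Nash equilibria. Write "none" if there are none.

The pure Nash equilibria are (R1, Center), (R2, Left), (R4, Right).

(R1, Left): Player I can switch to R2 (0.2 → 1.5). Not NE.
(R1, Center): Player I gets 3.9, best alternative 3.8; Player II gets 5.1, best alternative 1.5. No profitable deviation — NE.
(R1, Right): Player I can switch to R3 (0.5 → 1.1). Not NE.
(R2, Left): Player I gets 1.5, best alternative 1.2; Player II gets 4.8, best alternative 1.4. No profitable deviation — NE.
(R2, Center): Player I can switch to R1 (3.8 → 3.9). Not NE.
(R2, Right): Player I can switch to R1 (0.2 → 0.5). Not NE.
(R3, Left): Player I can switch to R2 (1.2 → 1.5). Not NE.
(R3, Center): Player I can switch to R1 (2.5 → 3.9). Not NE.
(R3, Right): Player I can switch to R4 (1.1 → 3.1). Not NE.
(R4, Left): Player I can switch to R2 (0.5 → 1.5). Not NE.
(R4, Center): Player I can switch to R1 (3.4 → 3.9). Not NE.
(R4, Right): Player I gets 3.1, best alternative 1.1; Player II gets 4.8, best alternative 4.3. No profitable deviation — NE.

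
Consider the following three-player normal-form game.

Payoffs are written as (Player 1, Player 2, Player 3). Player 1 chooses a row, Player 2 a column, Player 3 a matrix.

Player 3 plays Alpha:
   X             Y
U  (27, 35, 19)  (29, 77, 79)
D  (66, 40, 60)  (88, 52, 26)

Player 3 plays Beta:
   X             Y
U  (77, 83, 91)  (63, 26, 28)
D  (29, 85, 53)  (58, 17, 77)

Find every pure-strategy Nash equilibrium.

For each player, find the best response to each opponent profile; mutual best responses are the pure NE.
Player 1 against (X, Alpha): payoffs 27, 66 → best response D.
Player 1 against (X, Beta): payoffs 77, 29 → best response U.
Player 1 against (Y, Alpha): payoffs 29, 88 → best response D.
Player 1 against (Y, Beta): payoffs 63, 58 → best response U.
Player 2 against (U, Alpha): payoffs 35, 77 → best response Y.
Player 2 against (U, Beta): payoffs 83, 26 → best response X.
Player 2 against (D, Alpha): payoffs 40, 52 → best response Y.
Player 2 against (D, Beta): payoffs 85, 17 → best response X.
Player 3 against (U, X): payoffs 19, 91 → best response Beta.
Player 3 against (U, Y): payoffs 79, 28 → best response Alpha.
Player 3 against (D, X): payoffs 60, 53 → best response Alpha.
Player 3 against (D, Y): payoffs 26, 77 → best response Beta.
Mutual best responses: (U, X, Beta).

Pure NE: (U, X, Beta)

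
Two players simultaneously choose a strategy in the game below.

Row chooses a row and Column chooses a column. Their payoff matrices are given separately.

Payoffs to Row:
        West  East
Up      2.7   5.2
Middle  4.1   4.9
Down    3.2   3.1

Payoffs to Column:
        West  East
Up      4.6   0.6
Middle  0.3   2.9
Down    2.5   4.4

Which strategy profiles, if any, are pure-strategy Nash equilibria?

Row against West: payoffs 2.7, 4.1, 3.2 → best response Middle.
Row against East: payoffs 5.2, 4.9, 3.1 → best response Up.
Column against Up: payoffs 4.6, 0.6 → best response West.
Column against Middle: payoffs 0.3, 2.9 → best response East.
Column against Down: payoffs 2.5, 4.4 → best response East.
No profile is a mutual best response for all players.

This game has no pure Nash equilibrium.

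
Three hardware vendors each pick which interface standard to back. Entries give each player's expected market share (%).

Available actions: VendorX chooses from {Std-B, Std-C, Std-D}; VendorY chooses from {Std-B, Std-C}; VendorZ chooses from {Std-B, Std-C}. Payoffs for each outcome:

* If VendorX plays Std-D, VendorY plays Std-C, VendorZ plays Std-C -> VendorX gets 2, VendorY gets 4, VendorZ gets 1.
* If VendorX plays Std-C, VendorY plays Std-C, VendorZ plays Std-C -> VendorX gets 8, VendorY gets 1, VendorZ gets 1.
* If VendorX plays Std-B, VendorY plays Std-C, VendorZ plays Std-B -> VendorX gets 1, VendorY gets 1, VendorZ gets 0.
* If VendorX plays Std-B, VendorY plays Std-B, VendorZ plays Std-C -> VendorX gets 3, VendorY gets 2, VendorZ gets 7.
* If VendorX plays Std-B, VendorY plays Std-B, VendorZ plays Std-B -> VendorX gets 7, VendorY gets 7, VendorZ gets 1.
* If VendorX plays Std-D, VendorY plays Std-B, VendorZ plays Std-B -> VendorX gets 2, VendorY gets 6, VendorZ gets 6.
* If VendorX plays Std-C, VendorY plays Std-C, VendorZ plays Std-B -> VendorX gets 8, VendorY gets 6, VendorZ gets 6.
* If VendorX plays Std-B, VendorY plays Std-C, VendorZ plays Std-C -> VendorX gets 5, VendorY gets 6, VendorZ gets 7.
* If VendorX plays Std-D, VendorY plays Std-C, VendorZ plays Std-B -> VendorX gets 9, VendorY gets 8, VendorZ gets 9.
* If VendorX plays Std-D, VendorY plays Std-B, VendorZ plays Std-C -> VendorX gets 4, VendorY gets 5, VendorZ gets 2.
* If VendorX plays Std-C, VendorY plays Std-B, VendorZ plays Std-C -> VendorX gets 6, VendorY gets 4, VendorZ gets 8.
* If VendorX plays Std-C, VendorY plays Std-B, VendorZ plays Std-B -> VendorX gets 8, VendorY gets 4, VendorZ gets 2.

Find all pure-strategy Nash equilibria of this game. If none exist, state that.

VendorX against (Std-B, Std-B): payoffs 7, 8, 2 → best response Std-C.
VendorX against (Std-B, Std-C): payoffs 3, 6, 4 → best response Std-C.
VendorX against (Std-C, Std-B): payoffs 1, 8, 9 → best response Std-D.
VendorX against (Std-C, Std-C): payoffs 5, 8, 2 → best response Std-C.
VendorY against (Std-B, Std-B): payoffs 7, 1 → best response Std-B.
VendorY against (Std-B, Std-C): payoffs 2, 6 → best response Std-C.
VendorY against (Std-C, Std-B): payoffs 4, 6 → best response Std-C.
VendorY against (Std-C, Std-C): payoffs 4, 1 → best response Std-B.
VendorY against (Std-D, Std-B): payoffs 6, 8 → best response Std-C.
VendorY against (Std-D, Std-C): payoffs 5, 4 → best response Std-B.
VendorZ against (Std-B, Std-B): payoffs 1, 7 → best response Std-C.
VendorZ against (Std-B, Std-C): payoffs 0, 7 → best response Std-C.
VendorZ against (Std-C, Std-B): payoffs 2, 8 → best response Std-C.
VendorZ against (Std-C, Std-C): payoffs 6, 1 → best response Std-B.
VendorZ against (Std-D, Std-B): payoffs 6, 2 → best response Std-B.
VendorZ against (Std-D, Std-C): payoffs 9, 1 → best response Std-B.
Mutual best responses: (Std-C, Std-B, Std-C); (Std-D, Std-C, Std-B).

(Std-C, Std-B, Std-C) and (Std-D, Std-C, Std-B)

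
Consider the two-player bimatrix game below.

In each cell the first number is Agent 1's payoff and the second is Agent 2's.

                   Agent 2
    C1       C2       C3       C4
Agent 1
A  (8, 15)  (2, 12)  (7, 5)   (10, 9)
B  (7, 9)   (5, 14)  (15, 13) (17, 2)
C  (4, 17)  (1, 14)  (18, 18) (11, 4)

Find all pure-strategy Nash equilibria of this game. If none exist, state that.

The pure Nash equilibria are (A, C1) and (B, C2) and (C, C3).

Check each profile: it is a Nash equilibrium iff no player can strictly gain by switching unilaterally.
(A, C1): Agent 1 gets 8, best alternative 7; Agent 2 gets 15, best alternative 12. No profitable deviation — NE.
(A, C2): Agent 1 can switch to B (2 → 5). Not NE.
(A, C3): Agent 1 can switch to B (7 → 15). Not NE.
(A, C4): Agent 1 can switch to B (10 → 17). Not NE.
(B, C1): Agent 1 can switch to A (7 → 8). Not NE.
(B, C2): Agent 1 gets 5, best alternative 2; Agent 2 gets 14, best alternative 13. No profitable deviation — NE.
(B, C3): Agent 1 can switch to C (15 → 18). Not NE.
(B, C4): Agent 2 can switch to C1 (2 → 9). Not NE.
(C, C3): Agent 1 gets 18, best alternative 15; Agent 2 gets 18, best alternative 17. No profitable deviation — NE.
(The remaining 3 profiles each have a profitable deviation by the same check.)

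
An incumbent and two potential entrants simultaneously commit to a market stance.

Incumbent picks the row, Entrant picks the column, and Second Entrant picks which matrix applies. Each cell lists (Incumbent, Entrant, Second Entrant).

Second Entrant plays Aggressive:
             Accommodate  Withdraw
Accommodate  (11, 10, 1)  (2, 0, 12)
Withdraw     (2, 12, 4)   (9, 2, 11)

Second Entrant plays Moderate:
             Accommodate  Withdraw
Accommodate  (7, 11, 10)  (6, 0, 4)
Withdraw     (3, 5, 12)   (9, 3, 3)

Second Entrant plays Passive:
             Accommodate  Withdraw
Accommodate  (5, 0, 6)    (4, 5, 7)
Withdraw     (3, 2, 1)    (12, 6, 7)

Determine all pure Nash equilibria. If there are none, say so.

The unique pure-strategy Nash equilibrium is (Accommodate, Accommodate, Moderate).

For each player, find the best response to each opponent profile; mutual best responses are the pure NE.
Incumbent against (Accommodate, Aggressive): payoffs 11, 2 → best response Accommodate.
Incumbent against (Accommodate, Moderate): payoffs 7, 3 → best response Accommodate.
Incumbent against (Accommodate, Passive): payoffs 5, 3 → best response Accommodate.
Incumbent against (Withdraw, Aggressive): payoffs 2, 9 → best response Withdraw.
Incumbent against (Withdraw, Moderate): payoffs 6, 9 → best response Withdraw.
Incumbent against (Withdraw, Passive): payoffs 4, 12 → best response Withdraw.
Entrant against (Accommodate, Aggressive): payoffs 10, 0 → best response Accommodate.
Entrant against (Accommodate, Moderate): payoffs 11, 0 → best response Accommodate.
Entrant against (Accommodate, Passive): payoffs 0, 5 → best response Withdraw.
Entrant against (Withdraw, Aggressive): payoffs 12, 2 → best response Accommodate.
Entrant against (Withdraw, Moderate): payoffs 5, 3 → best response Accommodate.
Entrant against (Withdraw, Passive): payoffs 2, 6 → best response Withdraw.
Second Entrant against (Accommodate, Accommodate): payoffs 1, 10, 6 → best response Moderate.
Second Entrant against (Accommodate, Withdraw): payoffs 12, 4, 7 → best response Aggressive.
Second Entrant against (Withdraw, Accommodate): payoffs 4, 12, 1 → best response Moderate.
Second Entrant against (Withdraw, Withdraw): payoffs 11, 3, 7 → best response Aggressive.
Mutual best responses: (Accommodate, Accommodate, Moderate).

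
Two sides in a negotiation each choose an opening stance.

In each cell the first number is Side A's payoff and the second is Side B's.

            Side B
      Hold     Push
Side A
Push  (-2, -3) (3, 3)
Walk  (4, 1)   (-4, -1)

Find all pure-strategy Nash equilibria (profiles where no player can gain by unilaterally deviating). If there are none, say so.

The pure Nash equilibria are (Push, Push), (Walk, Hold).

Side A against Hold: payoffs -2, 4 → best response Walk.
Side A against Push: payoffs 3, -4 → best response Push.
Side B against Push: payoffs -3, 3 → best response Push.
Side B against Walk: payoffs 1, -1 → best response Hold.
Mutual best responses: (Push, Push); (Walk, Hold).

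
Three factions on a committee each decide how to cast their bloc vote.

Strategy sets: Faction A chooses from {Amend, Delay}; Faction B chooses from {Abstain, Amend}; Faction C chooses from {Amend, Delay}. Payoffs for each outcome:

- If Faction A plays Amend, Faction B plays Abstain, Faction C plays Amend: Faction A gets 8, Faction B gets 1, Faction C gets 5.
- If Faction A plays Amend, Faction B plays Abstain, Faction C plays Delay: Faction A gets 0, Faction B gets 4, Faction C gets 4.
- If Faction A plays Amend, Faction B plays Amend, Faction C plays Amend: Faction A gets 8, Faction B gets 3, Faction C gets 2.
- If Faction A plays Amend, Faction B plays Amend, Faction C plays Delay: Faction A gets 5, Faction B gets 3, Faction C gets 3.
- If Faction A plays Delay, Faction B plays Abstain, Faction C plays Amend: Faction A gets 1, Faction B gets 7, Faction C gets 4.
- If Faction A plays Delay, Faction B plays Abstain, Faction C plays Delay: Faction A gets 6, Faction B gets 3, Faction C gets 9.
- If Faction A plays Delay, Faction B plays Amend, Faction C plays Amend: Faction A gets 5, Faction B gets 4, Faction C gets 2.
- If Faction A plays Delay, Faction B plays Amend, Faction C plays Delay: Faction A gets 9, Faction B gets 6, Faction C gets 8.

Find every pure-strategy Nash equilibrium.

(Delay, Amend, Delay)

Faction A against (Abstain, Amend): payoffs 8, 1 → best response Amend.
Faction A against (Abstain, Delay): payoffs 0, 6 → best response Delay.
Faction A against (Amend, Amend): payoffs 8, 5 → best response Amend.
Faction A against (Amend, Delay): payoffs 5, 9 → best response Delay.
Faction B against (Amend, Amend): payoffs 1, 3 → best response Amend.
Faction B against (Amend, Delay): payoffs 4, 3 → best response Abstain.
Faction B against (Delay, Amend): payoffs 7, 4 → best response Abstain.
Faction B against (Delay, Delay): payoffs 3, 6 → best response Amend.
Faction C against (Amend, Abstain): payoffs 5, 4 → best response Amend.
Faction C against (Amend, Amend): payoffs 2, 3 → best response Delay.
Faction C against (Delay, Abstain): payoffs 4, 9 → best response Delay.
Faction C against (Delay, Amend): payoffs 2, 8 → best response Delay.
Mutual best responses: (Delay, Amend, Delay).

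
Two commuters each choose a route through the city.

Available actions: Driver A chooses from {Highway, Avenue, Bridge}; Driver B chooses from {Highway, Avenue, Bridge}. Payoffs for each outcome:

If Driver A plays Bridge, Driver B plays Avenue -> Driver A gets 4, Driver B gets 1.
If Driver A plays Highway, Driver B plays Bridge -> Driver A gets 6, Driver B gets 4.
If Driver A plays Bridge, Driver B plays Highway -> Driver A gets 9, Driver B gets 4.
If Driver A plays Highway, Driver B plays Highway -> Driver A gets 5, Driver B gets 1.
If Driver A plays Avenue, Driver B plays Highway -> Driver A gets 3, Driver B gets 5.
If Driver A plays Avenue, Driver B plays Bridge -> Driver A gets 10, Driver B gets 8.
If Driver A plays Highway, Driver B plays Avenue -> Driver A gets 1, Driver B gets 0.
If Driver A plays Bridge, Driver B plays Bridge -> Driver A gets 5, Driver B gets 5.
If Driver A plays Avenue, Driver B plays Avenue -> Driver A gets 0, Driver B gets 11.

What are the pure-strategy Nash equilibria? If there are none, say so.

Driver A against Highway: payoffs 5, 3, 9 → best response Bridge.
Driver A against Avenue: payoffs 1, 0, 4 → best response Bridge.
Driver A against Bridge: payoffs 6, 10, 5 → best response Avenue.
Driver B against Highway: payoffs 1, 0, 4 → best response Bridge.
Driver B against Avenue: payoffs 5, 11, 8 → best response Avenue.
Driver B against Bridge: payoffs 4, 1, 5 → best response Bridge.
No profile is a mutual best response for all players.

none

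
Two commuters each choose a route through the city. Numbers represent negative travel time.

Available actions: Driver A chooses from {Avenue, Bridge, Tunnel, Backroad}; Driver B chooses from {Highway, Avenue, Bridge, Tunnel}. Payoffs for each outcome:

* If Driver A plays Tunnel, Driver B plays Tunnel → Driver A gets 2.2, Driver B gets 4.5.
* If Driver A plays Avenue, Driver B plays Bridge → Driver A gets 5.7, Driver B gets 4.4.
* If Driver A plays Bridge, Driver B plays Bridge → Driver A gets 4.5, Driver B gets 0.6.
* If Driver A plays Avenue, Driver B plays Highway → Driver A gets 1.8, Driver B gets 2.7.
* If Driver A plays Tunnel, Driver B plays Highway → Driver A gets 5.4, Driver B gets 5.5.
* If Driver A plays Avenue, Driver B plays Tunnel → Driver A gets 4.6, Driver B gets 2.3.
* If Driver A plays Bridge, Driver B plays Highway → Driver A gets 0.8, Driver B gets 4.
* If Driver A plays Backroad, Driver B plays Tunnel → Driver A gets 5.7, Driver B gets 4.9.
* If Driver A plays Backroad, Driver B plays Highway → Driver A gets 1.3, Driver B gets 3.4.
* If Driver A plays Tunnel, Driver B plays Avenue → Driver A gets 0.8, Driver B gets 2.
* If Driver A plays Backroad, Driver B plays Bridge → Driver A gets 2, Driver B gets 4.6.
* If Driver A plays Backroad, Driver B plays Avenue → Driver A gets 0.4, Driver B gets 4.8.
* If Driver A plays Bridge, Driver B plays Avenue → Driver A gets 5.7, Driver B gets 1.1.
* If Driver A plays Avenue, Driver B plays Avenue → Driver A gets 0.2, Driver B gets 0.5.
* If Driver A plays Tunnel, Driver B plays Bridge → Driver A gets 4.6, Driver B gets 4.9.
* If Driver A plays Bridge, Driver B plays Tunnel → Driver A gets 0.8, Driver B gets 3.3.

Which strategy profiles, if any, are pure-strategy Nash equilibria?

Pure-strategy Nash equilibria: (Avenue, Bridge), (Tunnel, Highway), (Backroad, Tunnel)

(Avenue, Highway): Driver A can switch to Tunnel (1.8 → 5.4). Not NE.
(Avenue, Avenue): Driver A can switch to Bridge (0.2 → 5.7). Not NE.
(Avenue, Bridge): Driver A gets 5.7, best alternative 4.6; Driver B gets 4.4, best alternative 2.7. No profitable deviation — NE.
(Avenue, Tunnel): Driver A can switch to Backroad (4.6 → 5.7). Not NE.
(Bridge, Highway): Driver A can switch to Avenue (0.8 → 1.8). Not NE.
(Bridge, Avenue): Driver B can switch to Highway (1.1 → 4). Not NE.
(Bridge, Bridge): Driver A can switch to Avenue (4.5 → 5.7). Not NE.
(Bridge, Tunnel): Driver A can switch to Avenue (0.8 → 4.6). Not NE.
(Tunnel, Highway): Driver A gets 5.4, best alternative 1.8; Driver B gets 5.5, best alternative 4.9. No profitable deviation — NE.
(Tunnel, Avenue): Driver A can switch to Bridge (0.8 → 5.7). Not NE.
(Backroad, Tunnel): Driver A gets 5.7, best alternative 4.6; Driver B gets 4.9, best alternative 4.8. No profitable deviation — NE.
(The remaining 5 profiles each have a profitable deviation by the same check.)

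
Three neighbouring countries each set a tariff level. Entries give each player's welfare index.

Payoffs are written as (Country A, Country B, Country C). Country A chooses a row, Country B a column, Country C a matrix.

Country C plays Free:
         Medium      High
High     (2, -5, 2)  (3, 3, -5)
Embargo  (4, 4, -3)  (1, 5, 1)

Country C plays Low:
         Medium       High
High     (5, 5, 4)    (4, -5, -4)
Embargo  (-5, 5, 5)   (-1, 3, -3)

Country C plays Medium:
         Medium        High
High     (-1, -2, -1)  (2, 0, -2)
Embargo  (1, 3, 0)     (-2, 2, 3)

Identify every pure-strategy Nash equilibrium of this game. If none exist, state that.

The pure Nash equilibria are (High, Medium, Low), (High, High, Medium).

Country A against (Medium, Free): payoffs 2, 4 → best response Embargo.
Country A against (Medium, Low): payoffs 5, -5 → best response High.
Country A against (Medium, Medium): payoffs -1, 1 → best response Embargo.
Country A against (High, Free): payoffs 3, 1 → best response High.
Country A against (High, Low): payoffs 4, -1 → best response High.
Country A against (High, Medium): payoffs 2, -2 → best response High.
Country B against (High, Free): payoffs -5, 3 → best response High.
Country B against (High, Low): payoffs 5, -5 → best response Medium.
Country B against (High, Medium): payoffs -2, 0 → best response High.
Country B against (Embargo, Free): payoffs 4, 5 → best response High.
Country B against (Embargo, Low): payoffs 5, 3 → best response Medium.
Country B against (Embargo, Medium): payoffs 3, 2 → best response Medium.
Country C against (High, Medium): payoffs 2, 4, -1 → best response Low.
Country C against (High, High): payoffs -5, -4, -2 → best response Medium.
Country C against (Embargo, Medium): payoffs -3, 5, 0 → best response Low.
Country C against (Embargo, High): payoffs 1, -3, 3 → best response Medium.
Mutual best responses: (High, Medium, Low); (High, High, Medium).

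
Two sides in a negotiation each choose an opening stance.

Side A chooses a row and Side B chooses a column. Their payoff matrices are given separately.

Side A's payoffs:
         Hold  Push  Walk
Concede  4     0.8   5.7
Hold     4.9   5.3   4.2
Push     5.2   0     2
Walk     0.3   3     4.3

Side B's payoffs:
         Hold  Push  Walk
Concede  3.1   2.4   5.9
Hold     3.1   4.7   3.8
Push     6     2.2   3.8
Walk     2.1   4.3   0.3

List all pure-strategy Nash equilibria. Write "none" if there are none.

Pure-strategy Nash equilibria: (Concede, Walk); (Hold, Push); (Push, Hold)

(Concede, Hold): Side A can switch to Hold (4 → 4.9). Not NE.
(Concede, Push): Side A can switch to Hold (0.8 → 5.3). Not NE.
(Concede, Walk): Side A gets 5.7, best alternative 4.3; Side B gets 5.9, best alternative 3.1. No profitable deviation — NE.
(Hold, Hold): Side A can switch to Push (4.9 → 5.2). Not NE.
(Hold, Push): Side A gets 5.3, best alternative 3; Side B gets 4.7, best alternative 3.8. No profitable deviation — NE.
(Hold, Walk): Side A can switch to Concede (4.2 → 5.7). Not NE.
(Push, Hold): Side A gets 5.2, best alternative 4.9; Side B gets 6, best alternative 3.8. No profitable deviation — NE.
(Push, Push): Side A can switch to Concede (0 → 0.8). Not NE.
(Push, Walk): Side A can switch to Concede (2 → 5.7). Not NE.
(Walk, Hold): Side A can switch to Concede (0.3 → 4). Not NE.
(Walk, Push): Side A can switch to Hold (3 → 5.3). Not NE.
(Walk, Walk): Side A can switch to Concede (4.3 → 5.7). Not NE.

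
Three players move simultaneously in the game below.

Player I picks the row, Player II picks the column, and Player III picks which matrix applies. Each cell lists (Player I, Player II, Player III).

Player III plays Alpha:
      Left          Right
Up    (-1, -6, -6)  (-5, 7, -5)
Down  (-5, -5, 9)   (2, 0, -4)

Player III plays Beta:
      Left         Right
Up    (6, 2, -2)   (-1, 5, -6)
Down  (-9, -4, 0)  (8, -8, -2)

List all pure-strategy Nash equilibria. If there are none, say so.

This game has no pure Nash equilibrium.

(Up, Left, Alpha): Player II can switch to Right (-6 → 7). Not NE.
(Up, Left, Beta): Player II can switch to Right (2 → 5). Not NE.
(Up, Right, Alpha): Player I can switch to Down (-5 → 2). Not NE.
(Up, Right, Beta): Player I can switch to Down (-1 → 8). Not NE.
(Down, Left, Alpha): Player I can switch to Up (-5 → -1). Not NE.
(Down, Left, Beta): Player I can switch to Up (-9 → 6). Not NE.
(Down, Right, Alpha): Player III can switch to Beta (-4 → -2). Not NE.
(Down, Right, Beta): Player II can switch to Left (-8 → -4). Not NE.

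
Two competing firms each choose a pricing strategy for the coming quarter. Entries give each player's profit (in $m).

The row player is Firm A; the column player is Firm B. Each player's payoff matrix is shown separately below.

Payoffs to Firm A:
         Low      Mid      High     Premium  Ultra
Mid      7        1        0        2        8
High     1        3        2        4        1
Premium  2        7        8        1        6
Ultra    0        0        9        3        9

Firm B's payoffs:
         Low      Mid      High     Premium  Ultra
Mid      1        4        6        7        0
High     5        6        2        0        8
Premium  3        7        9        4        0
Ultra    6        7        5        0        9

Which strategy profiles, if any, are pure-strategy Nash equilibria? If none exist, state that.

(Ultra, Ultra)

(Mid, Low): Firm B can switch to Mid (1 → 4). Not NE.
(Mid, Mid): Firm A can switch to High (1 → 3). Not NE.
(Mid, High): Firm A can switch to High (0 → 2). Not NE.
(Mid, Premium): Firm A can switch to High (2 → 4). Not NE.
(Mid, Ultra): Firm A can switch to Ultra (8 → 9). Not NE.
(High, Low): Firm A can switch to Mid (1 → 7). Not NE.
(Ultra, Ultra): Firm A gets 9, best alternative 8; Firm B gets 9, best alternative 7. No profitable deviation — NE.
(The remaining 13 profiles each have a profitable deviation by the same check.)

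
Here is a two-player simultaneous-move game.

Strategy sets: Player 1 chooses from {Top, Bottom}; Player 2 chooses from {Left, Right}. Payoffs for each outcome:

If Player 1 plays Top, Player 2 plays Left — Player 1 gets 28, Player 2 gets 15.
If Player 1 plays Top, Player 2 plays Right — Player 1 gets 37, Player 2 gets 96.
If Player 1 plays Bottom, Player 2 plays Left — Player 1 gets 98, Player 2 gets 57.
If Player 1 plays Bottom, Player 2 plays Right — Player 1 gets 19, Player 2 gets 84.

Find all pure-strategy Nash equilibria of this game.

(Top, Right)

Player 1 against Left: payoffs 28, 98 → best response Bottom.
Player 1 against Right: payoffs 37, 19 → best response Top.
Player 2 against Top: payoffs 15, 96 → best response Right.
Player 2 against Bottom: payoffs 57, 84 → best response Right.
Mutual best responses: (Top, Right).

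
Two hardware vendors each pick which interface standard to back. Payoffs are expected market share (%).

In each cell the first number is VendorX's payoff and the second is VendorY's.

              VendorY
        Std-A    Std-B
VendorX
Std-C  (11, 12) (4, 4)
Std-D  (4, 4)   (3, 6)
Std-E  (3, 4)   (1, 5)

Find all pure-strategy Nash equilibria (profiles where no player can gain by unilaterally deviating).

The unique pure-strategy Nash equilibrium is (Std-C, Std-A).

Check each profile: it is a Nash equilibrium iff no player can strictly gain by switching unilaterally.
(Std-C, Std-A): VendorX gets 11, best alternative 4; VendorY gets 12, best alternative 4. No profitable deviation — NE.
(Std-C, Std-B): VendorY can switch to Std-A (4 → 12). Not NE.
(Std-D, Std-A): VendorX can switch to Std-C (4 → 11). Not NE.
(Std-D, Std-B): VendorX can switch to Std-C (3 → 4). Not NE.
(Std-E, Std-A): VendorX can switch to Std-C (3 → 11). Not NE.
(Std-E, Std-B): VendorX can switch to Std-C (1 → 4). Not NE.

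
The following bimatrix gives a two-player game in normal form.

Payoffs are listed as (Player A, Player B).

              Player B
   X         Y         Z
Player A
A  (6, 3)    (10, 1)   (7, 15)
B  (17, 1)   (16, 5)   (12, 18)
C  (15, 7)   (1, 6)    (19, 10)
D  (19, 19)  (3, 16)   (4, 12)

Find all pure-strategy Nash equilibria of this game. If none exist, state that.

(C, Z) and (D, X)

Check each profile: it is a Nash equilibrium iff no player can strictly gain by switching unilaterally.
(A, X): Player A can switch to B (6 → 17). Not NE.
(A, Y): Player A can switch to B (10 → 16). Not NE.
(A, Z): Player A can switch to B (7 → 12). Not NE.
(B, X): Player A can switch to D (17 → 19). Not NE.
(B, Y): Player B can switch to Z (5 → 18). Not NE.
(B, Z): Player A can switch to C (12 → 19). Not NE.
(C, Z): Player A gets 19, best alternative 12; Player B gets 10, best alternative 7. No profitable deviation — NE.
(D, X): Player A gets 19, best alternative 17; Player B gets 19, best alternative 16. No profitable deviation — NE.
(The remaining 4 profiles each have a profitable deviation by the same check.)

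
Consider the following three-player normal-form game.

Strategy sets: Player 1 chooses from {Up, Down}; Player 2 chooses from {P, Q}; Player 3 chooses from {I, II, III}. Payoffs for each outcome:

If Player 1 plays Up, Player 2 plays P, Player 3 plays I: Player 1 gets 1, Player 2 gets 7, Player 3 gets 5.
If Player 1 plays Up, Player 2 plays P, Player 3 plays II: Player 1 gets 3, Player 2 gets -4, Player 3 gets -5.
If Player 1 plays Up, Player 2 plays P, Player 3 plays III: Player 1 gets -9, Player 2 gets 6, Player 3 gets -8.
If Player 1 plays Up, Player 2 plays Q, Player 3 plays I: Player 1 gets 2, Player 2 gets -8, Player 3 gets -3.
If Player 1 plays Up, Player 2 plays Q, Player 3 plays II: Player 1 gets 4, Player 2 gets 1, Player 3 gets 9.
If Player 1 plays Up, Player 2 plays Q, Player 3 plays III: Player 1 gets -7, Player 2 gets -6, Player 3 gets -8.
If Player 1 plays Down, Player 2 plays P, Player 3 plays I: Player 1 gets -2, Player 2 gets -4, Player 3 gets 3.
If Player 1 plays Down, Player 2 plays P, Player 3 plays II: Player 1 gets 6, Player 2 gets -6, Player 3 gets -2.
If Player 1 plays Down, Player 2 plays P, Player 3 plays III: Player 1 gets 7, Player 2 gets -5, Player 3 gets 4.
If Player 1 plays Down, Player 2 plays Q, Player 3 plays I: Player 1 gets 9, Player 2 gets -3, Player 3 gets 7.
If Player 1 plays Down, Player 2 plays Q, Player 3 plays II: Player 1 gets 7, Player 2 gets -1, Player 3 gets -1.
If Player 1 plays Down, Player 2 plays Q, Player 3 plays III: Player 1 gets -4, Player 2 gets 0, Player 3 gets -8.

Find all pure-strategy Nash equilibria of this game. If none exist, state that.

Pure-strategy Nash equilibria: (Up, P, I), (Down, Q, I)

(Up, P, I): Player 1 gets 1, best alternative -2; Player 2 gets 7, best alternative -8; Player 3 gets 5, best alternative -5. No profitable deviation — NE.
(Up, P, II): Player 1 can switch to Down (3 → 6). Not NE.
(Up, P, III): Player 1 can switch to Down (-9 → 7). Not NE.
(Up, Q, I): Player 1 can switch to Down (2 → 9). Not NE.
(Up, Q, II): Player 1 can switch to Down (4 → 7). Not NE.
(Up, Q, III): Player 1 can switch to Down (-7 → -4). Not NE.
(Down, P, I): Player 1 can switch to Up (-2 → 1). Not NE.
(Down, P, II): Player 2 can switch to Q (-6 → -1). Not NE.
(Down, P, III): Player 2 can switch to Q (-5 → 0). Not NE.
(Down, Q, I): Player 1 gets 9, best alternative 2; Player 2 gets -3, best alternative -4; Player 3 gets 7, best alternative -1. No profitable deviation — NE.
(Down, Q, II): Player 3 can switch to I (-1 → 7). Not NE.
(Down, Q, III): Player 3 can switch to I (-8 → 7). Not NE.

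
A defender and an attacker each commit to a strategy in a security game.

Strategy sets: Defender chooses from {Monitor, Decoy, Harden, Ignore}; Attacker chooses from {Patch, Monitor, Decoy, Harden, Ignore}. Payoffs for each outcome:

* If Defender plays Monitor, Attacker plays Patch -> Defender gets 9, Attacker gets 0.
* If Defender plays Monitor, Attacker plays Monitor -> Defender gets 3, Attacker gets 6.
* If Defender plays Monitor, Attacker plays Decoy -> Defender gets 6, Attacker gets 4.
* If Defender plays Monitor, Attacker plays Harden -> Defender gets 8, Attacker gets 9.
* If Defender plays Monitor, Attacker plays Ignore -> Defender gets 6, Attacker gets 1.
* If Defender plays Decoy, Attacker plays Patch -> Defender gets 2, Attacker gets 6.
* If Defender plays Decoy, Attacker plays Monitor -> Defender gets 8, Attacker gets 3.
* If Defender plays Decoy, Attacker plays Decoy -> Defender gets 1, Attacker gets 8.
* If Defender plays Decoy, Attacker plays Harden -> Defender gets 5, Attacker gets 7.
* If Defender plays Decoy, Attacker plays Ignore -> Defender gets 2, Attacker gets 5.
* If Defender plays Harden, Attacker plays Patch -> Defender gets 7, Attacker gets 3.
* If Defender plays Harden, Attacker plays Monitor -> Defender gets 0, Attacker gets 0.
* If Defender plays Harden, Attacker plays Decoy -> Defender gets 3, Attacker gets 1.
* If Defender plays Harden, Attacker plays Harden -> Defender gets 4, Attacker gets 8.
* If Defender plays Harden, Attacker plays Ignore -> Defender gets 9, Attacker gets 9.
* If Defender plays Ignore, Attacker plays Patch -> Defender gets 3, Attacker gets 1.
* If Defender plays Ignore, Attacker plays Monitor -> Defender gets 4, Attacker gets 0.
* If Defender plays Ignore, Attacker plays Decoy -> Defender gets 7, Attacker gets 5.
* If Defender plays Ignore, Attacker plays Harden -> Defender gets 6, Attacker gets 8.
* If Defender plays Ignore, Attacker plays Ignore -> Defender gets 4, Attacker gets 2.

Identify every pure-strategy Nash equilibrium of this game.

Check each profile: it is a Nash equilibrium iff no player can strictly gain by switching unilaterally.
(Monitor, Patch): Attacker can switch to Monitor (0 → 6). Not NE.
(Monitor, Monitor): Defender can switch to Decoy (3 → 8). Not NE.
(Monitor, Decoy): Defender can switch to Ignore (6 → 7). Not NE.
(Monitor, Harden): Defender gets 8, best alternative 6; Attacker gets 9, best alternative 6. No profitable deviation — NE.
(Monitor, Ignore): Defender can switch to Harden (6 → 9). Not NE.
(Decoy, Patch): Defender can switch to Monitor (2 → 9). Not NE.
(Decoy, Monitor): Attacker can switch to Patch (3 → 6). Not NE.
(Decoy, Decoy): Defender can switch to Monitor (1 → 6). Not NE.
(Decoy, Harden): Defender can switch to Monitor (5 → 8). Not NE.
(Decoy, Ignore): Defender can switch to Monitor (2 → 6). Not NE.
(Harden, Patch): Defender can switch to Monitor (7 → 9). Not NE.
(Harden, Ignore): Defender gets 9, best alternative 6; Attacker gets 9, best alternative 8. No profitable deviation — NE.
(The remaining 8 profiles each have a profitable deviation by the same check.)

(Monitor, Harden); (Harden, Ignore)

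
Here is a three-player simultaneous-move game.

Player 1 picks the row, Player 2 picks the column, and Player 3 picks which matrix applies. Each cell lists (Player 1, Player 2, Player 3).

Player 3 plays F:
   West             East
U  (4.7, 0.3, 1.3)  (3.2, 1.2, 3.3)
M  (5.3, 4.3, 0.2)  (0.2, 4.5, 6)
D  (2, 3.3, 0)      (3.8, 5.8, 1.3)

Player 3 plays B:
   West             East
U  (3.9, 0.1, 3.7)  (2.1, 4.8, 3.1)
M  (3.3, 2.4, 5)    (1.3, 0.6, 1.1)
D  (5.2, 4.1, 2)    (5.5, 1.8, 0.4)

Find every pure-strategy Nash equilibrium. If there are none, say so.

For each strategy profile, look for a profitable unilateral deviation.
(U, West, F): Player 1 can switch to M (4.7 → 5.3). Not NE.
(U, West, B): Player 1 can switch to D (3.9 → 5.2). Not NE.
(U, East, F): Player 1 can switch to D (3.2 → 3.8). Not NE.
(U, East, B): Player 1 can switch to D (2.1 → 5.5). Not NE.
(M, West, F): Player 2 can switch to East (4.3 → 4.5). Not NE.
(M, West, B): Player 1 can switch to U (3.3 → 3.9). Not NE.
(D, West, B): Player 1 gets 5.2, best alternative 3.9; Player 2 gets 4.1, best alternative 1.8; Player 3 gets 2, best alternative 0. No profitable deviation — NE.
(D, East, F): Player 1 gets 3.8, best alternative 3.2; Player 2 gets 5.8, best alternative 3.3; Player 3 gets 1.3, best alternative 0.4. No profitable deviation — NE.
(The remaining 4 profiles each have a profitable deviation by the same check.)

The pure Nash equilibria are (D, West, B); (D, East, F).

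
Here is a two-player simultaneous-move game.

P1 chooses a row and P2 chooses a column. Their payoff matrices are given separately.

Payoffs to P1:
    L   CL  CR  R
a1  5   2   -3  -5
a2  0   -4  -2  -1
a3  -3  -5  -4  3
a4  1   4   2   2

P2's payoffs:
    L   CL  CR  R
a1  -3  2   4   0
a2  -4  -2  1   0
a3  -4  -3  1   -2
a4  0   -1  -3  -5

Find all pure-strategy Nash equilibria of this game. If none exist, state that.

Mark each player's best response to every combination of opponents' strategies; a profile where every player is best-responding is a pure Nash equilibrium.
P1 against L: payoffs 5, 0, -3, 1 → best response a1.
P1 against CL: payoffs 2, -4, -5, 4 → best response a4.
P1 against CR: payoffs -3, -2, -4, 2 → best response a4.
P1 against R: payoffs -5, -1, 3, 2 → best response a3.
P2 against a1: payoffs -3, 2, 4, 0 → best response CR.
P2 against a2: payoffs -4, -2, 1, 0 → best response CR.
P2 against a3: payoffs -4, -3, 1, -2 → best response CR.
P2 against a4: payoffs 0, -1, -3, -5 → best response L.
No profile is a mutual best response for all players.

none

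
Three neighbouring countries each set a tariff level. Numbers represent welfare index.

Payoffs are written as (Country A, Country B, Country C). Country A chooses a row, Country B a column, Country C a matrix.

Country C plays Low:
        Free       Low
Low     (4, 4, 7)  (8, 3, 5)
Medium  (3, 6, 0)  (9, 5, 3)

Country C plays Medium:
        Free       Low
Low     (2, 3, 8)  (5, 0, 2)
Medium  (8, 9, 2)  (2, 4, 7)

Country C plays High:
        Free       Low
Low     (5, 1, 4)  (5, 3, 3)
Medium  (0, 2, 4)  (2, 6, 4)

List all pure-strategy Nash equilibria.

Country A against (Free, Low): payoffs 4, 3 → best response Low.
Country A against (Free, Medium): payoffs 2, 8 → best response Medium.
Country A against (Free, High): payoffs 5, 0 → best response Low.
Country A against (Low, Low): payoffs 8, 9 → best response Medium.
Country A against (Low, Medium): payoffs 5, 2 → best response Low.
Country A against (Low, High): payoffs 5, 2 → best response Low.
Country B against (Low, Low): payoffs 4, 3 → best response Free.
Country B against (Low, Medium): payoffs 3, 0 → best response Free.
Country B against (Low, High): payoffs 1, 3 → best response Low.
Country B against (Medium, Low): payoffs 6, 5 → best response Free.
Country B against (Medium, Medium): payoffs 9, 4 → best response Free.
Country B against (Medium, High): payoffs 2, 6 → best response Low.
Country C against (Low, Free): payoffs 7, 8, 4 → best response Medium.
Country C against (Low, Low): payoffs 5, 2, 3 → best response Low.
Country C against (Medium, Free): payoffs 0, 2, 4 → best response High.
Country C against (Medium, Low): payoffs 3, 7, 4 → best response Medium.
No profile is a mutual best response for all players.

none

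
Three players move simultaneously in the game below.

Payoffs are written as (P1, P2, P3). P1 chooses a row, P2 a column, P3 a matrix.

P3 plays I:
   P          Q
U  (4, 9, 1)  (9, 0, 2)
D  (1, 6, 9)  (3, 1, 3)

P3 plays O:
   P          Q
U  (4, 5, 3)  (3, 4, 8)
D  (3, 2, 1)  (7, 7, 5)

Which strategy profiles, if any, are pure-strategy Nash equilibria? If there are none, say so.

(U, P, O); (D, Q, O)

P1 against (P, I): payoffs 4, 1 → best response U.
P1 against (P, O): payoffs 4, 3 → best response U.
P1 against (Q, I): payoffs 9, 3 → best response U.
P1 against (Q, O): payoffs 3, 7 → best response D.
P2 against (U, I): payoffs 9, 0 → best response P.
P2 against (U, O): payoffs 5, 4 → best response P.
P2 against (D, I): payoffs 6, 1 → best response P.
P2 against (D, O): payoffs 2, 7 → best response Q.
P3 against (U, P): payoffs 1, 3 → best response O.
P3 against (U, Q): payoffs 2, 8 → best response O.
P3 against (D, P): payoffs 9, 1 → best response I.
P3 against (D, Q): payoffs 3, 5 → best response O.
Mutual best responses: (U, P, O); (D, Q, O).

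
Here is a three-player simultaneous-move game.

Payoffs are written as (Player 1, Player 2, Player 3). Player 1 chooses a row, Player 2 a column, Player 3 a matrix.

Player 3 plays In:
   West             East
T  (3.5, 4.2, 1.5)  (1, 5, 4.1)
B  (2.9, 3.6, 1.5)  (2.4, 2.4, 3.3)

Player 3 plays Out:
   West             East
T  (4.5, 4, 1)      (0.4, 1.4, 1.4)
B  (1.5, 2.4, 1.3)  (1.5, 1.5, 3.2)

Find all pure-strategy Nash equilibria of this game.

(T, West, In): Player 2 can switch to East (4.2 → 5). Not NE.
(T, West, Out): Player 3 can switch to In (1 → 1.5). Not NE.
(T, East, In): Player 1 can switch to B (1 → 2.4). Not NE.
(T, East, Out): Player 1 can switch to B (0.4 → 1.5). Not NE.
(B, West, In): Player 1 can switch to T (2.9 → 3.5). Not NE.
(B, West, Out): Player 1 can switch to T (1.5 → 4.5). Not NE.
(The remaining 2 profiles each have a profitable deviation by the same check.)

No pure-strategy Nash equilibrium.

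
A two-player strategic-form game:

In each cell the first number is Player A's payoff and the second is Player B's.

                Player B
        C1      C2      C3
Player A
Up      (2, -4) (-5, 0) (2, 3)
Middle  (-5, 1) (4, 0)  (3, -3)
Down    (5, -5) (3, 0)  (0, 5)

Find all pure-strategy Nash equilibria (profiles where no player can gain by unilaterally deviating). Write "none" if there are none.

Player A against C1: payoffs 2, -5, 5 → best response Down.
Player A against C2: payoffs -5, 4, 3 → best response Middle.
Player A against C3: payoffs 2, 3, 0 → best response Middle.
Player B against Up: payoffs -4, 0, 3 → best response C3.
Player B against Middle: payoffs 1, 0, -3 → best response C1.
Player B against Down: payoffs -5, 0, 5 → best response C3.
No profile is a mutual best response for all players.

No pure-strategy Nash equilibrium.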